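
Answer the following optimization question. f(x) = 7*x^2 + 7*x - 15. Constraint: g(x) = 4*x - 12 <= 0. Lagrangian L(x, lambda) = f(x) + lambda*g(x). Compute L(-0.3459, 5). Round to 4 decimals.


Step 1: Evaluate f(x).
f(-0.3459) = 7*(-0.3459)^2 + 7*(-0.3459) - 15 = -16.5838
Step 2: Evaluate g(x).
g(-0.3459) = 4*-0.3459 - 12 = -13.3836
Step 3: Compute Lagrangian.
L = -16.5838 + 5*-13.3836 = -83.5018


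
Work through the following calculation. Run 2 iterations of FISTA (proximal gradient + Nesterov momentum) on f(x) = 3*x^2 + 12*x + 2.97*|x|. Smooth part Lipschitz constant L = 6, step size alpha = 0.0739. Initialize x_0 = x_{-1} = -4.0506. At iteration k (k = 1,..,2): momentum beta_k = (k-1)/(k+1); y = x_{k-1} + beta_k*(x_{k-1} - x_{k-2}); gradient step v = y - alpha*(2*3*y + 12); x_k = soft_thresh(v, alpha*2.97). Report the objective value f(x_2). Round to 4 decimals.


FISTA on f(x) = 3*x^2 + 12*x + 2.97*|x|
L = 6, alpha = 0.0739
Iteration 1: beta = 0.0, y = -4.0506 + 0.0*(-4.0506 + 4.0506) = -4.0506
  grad(y) = -12.3036, v = y - alpha*grad = -3.1414
  prox(v) = soft_thresh(-3.1414, 0.2195) = -2.9219
Iteration 2: beta = 0.3333, y = -2.9219 + 0.3333*(-2.9219 + 4.0506) = -2.5456
  grad(y) = -3.2738, v = y - alpha*grad = -2.3037
  prox(v) = soft_thresh(-2.3037, 0.2195) = -2.0842
f(x_2) = 3*(-2.0842)^2 + 12*(-2.0842) + 2.97*|-2.0842| = -5.7886


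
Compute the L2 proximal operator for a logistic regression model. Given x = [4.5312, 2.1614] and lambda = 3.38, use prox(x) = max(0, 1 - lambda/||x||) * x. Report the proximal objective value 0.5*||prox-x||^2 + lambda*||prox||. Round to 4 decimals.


Step 1: Compute ||x||.
||x|| = 5.0203
Step 2: Compute scaling factor.
scale = max(0, 1 - 3.38/5.0203) = 0.3267
Step 3: prox(x) = [1.4805, 0.7062]
||prox(x)|| = 1.6403
Step 4: Proximal objective.
0.5*||prox-x||^2 = 5.7122
lambda*||prox|| = 5.5442
Total = 11.2564


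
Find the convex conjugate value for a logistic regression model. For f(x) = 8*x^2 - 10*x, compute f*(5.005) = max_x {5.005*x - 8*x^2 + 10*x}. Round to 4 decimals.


f*(y) = sup_x {y*x - a*x^2 - b*x} = sup_x {(y-b)*x - a*x^2}
FOC: (y - b) - 2a*x = 0 => x* = (y - b)/(2a)
x* = (5.005 + 10)/(2*8) = 0.9378
f*(5.005) = (y-b)^2/(4a) = (5.005 + 10)^2/(4*8)
= 225.15/32 = 7.0359


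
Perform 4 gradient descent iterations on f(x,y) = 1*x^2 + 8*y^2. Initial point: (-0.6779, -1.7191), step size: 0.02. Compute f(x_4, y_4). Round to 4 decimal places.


Gradient descent on f(x,y) = 1*x^2 + 8*y^2.
Starting point: (-0.6779, -1.7191), alpha = 0.02
Step 1: grad_x = 2*1*-0.6779 = -1.3558, grad_y = 2*8*-1.7191 = -27.5056
  x_1 = -0.6779 - 0.02*-1.3558 = -0.6508
  y_1 = -1.7191 - 0.02*-27.5056 = -1.169
Step 2: grad_x = 2*1*-0.6508 = -1.3016, grad_y = 2*8*-1.169 = -18.7038
  x_2 = -0.6508 - 0.02*-1.3016 = -0.6248
  y_2 = -1.169 - 0.02*-18.7038 = -0.7949
Step 3: grad_x = 2*1*-0.6248 = -1.2495, grad_y = 2*8*-0.7949 = -12.7186
  x_3 = -0.6248 - 0.02*-1.2495 = -0.5998
  y_3 = -0.7949 - 0.02*-12.7186 = -0.5405
Step 4: grad_x = 2*1*-0.5998 = -1.1995, grad_y = 2*8*-0.5405 = -8.6486
  x_4 = -0.5998 - 0.02*-1.1995 = -0.5758
  y_4 = -0.5405 - 0.02*-8.6486 = -0.3676
f(-0.5758, -0.3676) = 1*(-0.5758)^2 + 8*(-0.3676)^2 = 1.4124


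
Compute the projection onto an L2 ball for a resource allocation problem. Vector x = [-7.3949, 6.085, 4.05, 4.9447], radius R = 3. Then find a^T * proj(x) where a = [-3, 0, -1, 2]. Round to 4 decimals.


Step 1: Compute ||x|| (intermediates to 6 decimals).
||x|| = sqrt((-7.3949)^2 + 6.085^2 + 4.05^2 + 4.9447^2) = 11.513658
Step 2: Project.
Since ||x|| > R, scale = R/||x|| = 3/11.513658 = 0.26056, proj(x) = scale * x
proj(x) = [-1.926815, 1.585508, 1.055268, 1.288391]
Step 3: Dot product.
a^T * proj(x) = -3*(-1.926815) + 0*1.585508 - 1*1.055268 + 2*1.288391 = 7.302


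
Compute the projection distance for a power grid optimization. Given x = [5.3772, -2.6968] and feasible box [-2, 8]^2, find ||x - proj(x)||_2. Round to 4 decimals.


Project each component onto [-2, 8].
clip(5.3772) = 5.3772, clip(-2.6968) = -2.0
Projection = [5.3772, -2.0]
Squared diffs: [0.0, 0.4855]
Distance = sqrt(0.4855) = 0.6968


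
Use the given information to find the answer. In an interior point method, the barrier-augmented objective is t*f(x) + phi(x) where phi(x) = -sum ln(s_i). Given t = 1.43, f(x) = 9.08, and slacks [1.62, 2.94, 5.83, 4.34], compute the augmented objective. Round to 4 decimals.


Step 1: Compute log-barrier.
ln values: [0.4824, 1.0784, 1.763, 1.4679]
phi = -(0.4824 + 1.0784 + 1.763 + 1.4679) = -4.7917
Step 2: Compute augmented objective.
t*f(x) = 1.43*9.08 = 12.9844
Total = 12.9844 - 4.7917 = 8.1927


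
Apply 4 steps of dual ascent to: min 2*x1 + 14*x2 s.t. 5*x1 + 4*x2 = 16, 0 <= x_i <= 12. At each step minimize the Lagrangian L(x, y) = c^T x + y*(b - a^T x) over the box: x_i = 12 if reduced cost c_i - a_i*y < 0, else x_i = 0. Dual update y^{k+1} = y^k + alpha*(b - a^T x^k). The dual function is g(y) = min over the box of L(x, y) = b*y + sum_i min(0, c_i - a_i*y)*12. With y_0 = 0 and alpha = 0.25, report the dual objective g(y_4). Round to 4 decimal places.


Dual ascent for LP: min 2*x1 + 14*x2, 5*x1 + 4*x2 = 16, 0 <= x_i <= 12
Step 1: y^k = 0.0, reduced costs: (2.0, 14.0)
  x^k = (0.0, 0.0), subgradient = b - a^T x = 16.0
  y^{k+1} = 0.0 + 0.25*16.0 = 4.0
Step 2: y^k = 4.0, reduced costs: (-18.0, -2.0)
  x^k = (12.0, 12.0), subgradient = b - a^T x = -92.0
  y^{k+1} = 4.0 + 0.25*-92.0 = -19.0
Step 3: y^k = -19.0, reduced costs: (97.0, 90.0)
  x^k = (0.0, 0.0), subgradient = b - a^T x = 16.0
  y^{k+1} = -19.0 + 0.25*16.0 = -15.0
Step 4: y^k = -15.0, reduced costs: (77.0, 74.0)
  x^k = (0.0, 0.0), subgradient = b - a^T x = 16.0
  y^{k+1} = -15.0 + 0.25*16.0 = -11.0
Dual objective at y_4 = -11.0: reduced costs (57.0, 58.0), box minimizer x = (0.0, 0.0)
g(y_4) = b*y + (c1 - a1*y)*x1 + (c2 - a2*y)*x2 = 16*(-11.0) + 57.0*0.0 + 58.0*0.0 = -176.0 + 0.0 + 0.0 = -176.0


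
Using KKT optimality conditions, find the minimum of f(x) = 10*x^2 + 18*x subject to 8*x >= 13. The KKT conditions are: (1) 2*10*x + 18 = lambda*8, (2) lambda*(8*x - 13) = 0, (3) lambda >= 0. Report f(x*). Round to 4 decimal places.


Step 1: Try lambda = 0 (constraint inactive).
x_unc = -18/(2*10) = -0.9
Check: 8*-0.9 = -7.2 < 13 -- violated!
Step 2: Constraint must be active: 8*x = 13
x* = 13/8 = 1.625
lambda = (2*10*1.625 + 18)/8 = 6.3125
Step 3: Compute optimal value.
f(x*) = 10*1.625^2 + 18*1.625 = 55.6563


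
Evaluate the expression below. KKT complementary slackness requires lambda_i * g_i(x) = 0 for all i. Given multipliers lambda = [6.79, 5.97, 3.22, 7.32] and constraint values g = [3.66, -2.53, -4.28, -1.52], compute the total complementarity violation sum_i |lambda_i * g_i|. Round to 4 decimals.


KKT complementary slackness check:
lambda_1 * g_1 = 6.79 * 3.66 = 24.8514
lambda_2 * g_2 = 5.97 * -2.53 = -15.1041
lambda_3 * g_3 = 3.22 * -4.28 = -13.7816
lambda_4 * g_4 = 7.32 * -1.52 = -11.1264
Total violation = 24.8514 + 15.1041 + 13.7816 + 11.1264 = 64.8635


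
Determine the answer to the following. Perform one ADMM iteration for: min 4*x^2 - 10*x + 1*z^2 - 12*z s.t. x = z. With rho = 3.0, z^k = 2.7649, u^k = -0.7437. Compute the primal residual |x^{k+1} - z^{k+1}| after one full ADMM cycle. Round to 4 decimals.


ADMM iteration with rho = 3.0, z^k = 2.7649, u^k = -0.7437
Step 1: x-update.
Minimize 4*x^2 - 10*x + (3.0/2)*(x - 2.7649 - 0.7437)^2
FOC: (2*4 + 3.0)*x = 10 + 3.0*(2.7649 + 0.7437)
x^{k+1} = 1.866
Step 2: z-update.
Minimize 1*z^2 - 12*z + (3.0/2)*(1.866 - z - 0.7437)^2
FOC: (2*1 + 3.0)*z = 12 + 3.0*(1.866 - 0.7437)
z^{k+1} = 3.0734
Step 3: u-update.
u^{k+1} = -0.7437 + 1.866 - 3.0734 = -1.9511
Step 4: Primal residual = |1.866 - 3.0734| = 1.2074


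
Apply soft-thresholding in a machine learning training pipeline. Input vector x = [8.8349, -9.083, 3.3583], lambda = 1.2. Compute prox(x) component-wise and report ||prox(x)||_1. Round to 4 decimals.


Soft-thresholding with lambda = 1.2:
prox(8.8349) = sign(8.8349)*max(|8.8349| - 1.2, 0) = 7.6349
prox(-9.083) = sign(-9.083)*max(|-9.083| - 1.2, 0) = -7.883
prox(3.3583) = sign(3.3583)*max(|3.3583| - 1.2, 0) = 2.1583
prox(x) = [7.6349, -7.883, 2.1583]
||prox(x)||_1 = 7.6349 + 7.883 + 2.1583 = 17.6762


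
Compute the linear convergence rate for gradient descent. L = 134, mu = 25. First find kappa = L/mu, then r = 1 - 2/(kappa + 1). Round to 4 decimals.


Step 1: Compute the condition number.
kappa = L/mu = 134/25 = 5.36
Step 2: Compute the convergence rate.
r = 1 - 2/(kappa + 1) = 1 - 2*mu/(L + mu) = (L - mu)/(L + mu) = 109/159 = 0.6855


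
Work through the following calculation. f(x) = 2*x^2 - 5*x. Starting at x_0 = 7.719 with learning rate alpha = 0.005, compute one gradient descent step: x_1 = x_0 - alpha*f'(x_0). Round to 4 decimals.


We compute the gradient at x_0 and apply the update.
f'(x) = 4*x - 5
f'(7.719) = 4*7.719 - 5 = 25.876
x_1 = 7.719 - 0.005*25.876 = 7.5896


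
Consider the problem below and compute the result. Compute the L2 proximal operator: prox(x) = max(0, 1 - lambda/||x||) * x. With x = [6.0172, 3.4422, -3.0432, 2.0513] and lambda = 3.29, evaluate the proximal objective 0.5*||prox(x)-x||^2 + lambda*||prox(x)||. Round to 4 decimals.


Step 1: Compute ||x||.
||x|| = 7.8437
Step 2: Compute scaling factor.
scale = max(0, 1 - 3.29/7.8437) = 0.5806
Step 3: prox(x) = [3.4933, 1.9984, -1.7668, 1.1909]
||prox(x)|| = 4.5537
Step 4: Proximal objective.
0.5*||prox-x||^2 = 5.4121
lambda*||prox|| = 14.9817
Total = 20.3939


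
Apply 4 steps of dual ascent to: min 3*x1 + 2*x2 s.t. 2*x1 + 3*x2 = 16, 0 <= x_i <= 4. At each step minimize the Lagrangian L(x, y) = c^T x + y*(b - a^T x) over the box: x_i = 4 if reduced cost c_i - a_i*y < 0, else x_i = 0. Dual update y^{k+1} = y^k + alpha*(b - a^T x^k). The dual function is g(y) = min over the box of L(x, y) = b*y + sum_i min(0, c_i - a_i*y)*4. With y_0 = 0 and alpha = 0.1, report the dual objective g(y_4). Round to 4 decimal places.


Dual ascent for LP: min 3*x1 + 2*x2, 2*x1 + 3*x2 = 16, 0 <= x_i <= 4
Step 1: y^k = 0.0, reduced costs: (3.0, 2.0)
  x^k = (0.0, 0.0), subgradient = b - a^T x = 16.0
  y^{k+1} = 0.0 + 0.1*16.0 = 1.6
Step 2: y^k = 1.6, reduced costs: (-0.2, -2.8)
  x^k = (4.0, 4.0), subgradient = b - a^T x = -4.0
  y^{k+1} = 1.6 + 0.1*-4.0 = 1.2
Step 3: y^k = 1.2, reduced costs: (0.6, -1.6)
  x^k = (0.0, 4.0), subgradient = b - a^T x = 4.0
  y^{k+1} = 1.2 + 0.1*4.0 = 1.6
Step 4: y^k = 1.6, reduced costs: (-0.2, -2.8)
  x^k = (4.0, 4.0), subgradient = b - a^T x = -4.0
  y^{k+1} = 1.6 + 0.1*-4.0 = 1.2
Dual objective at y_4 = 1.2: reduced costs (0.6, -1.6), box minimizer x = (0.0, 4.0)
g(y_4) = b*y + (c1 - a1*y)*x1 + (c2 - a2*y)*x2 = 16*1.2 + 0.6*0.0 + (-1.6)*4.0 = 19.2 + 0.0 - 6.4 = 12.8


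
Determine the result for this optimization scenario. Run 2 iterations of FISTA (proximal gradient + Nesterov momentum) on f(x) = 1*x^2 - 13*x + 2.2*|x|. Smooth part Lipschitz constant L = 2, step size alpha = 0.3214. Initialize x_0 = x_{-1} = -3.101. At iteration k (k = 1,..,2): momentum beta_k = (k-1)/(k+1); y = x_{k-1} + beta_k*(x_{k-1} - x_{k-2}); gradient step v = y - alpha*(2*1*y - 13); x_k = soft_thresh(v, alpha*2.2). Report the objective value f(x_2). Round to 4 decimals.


FISTA on f(x) = 1*x^2 - 13*x + 2.2*|x|
L = 2, alpha = 0.3214
Iteration 1: beta = 0.0, y = -3.101 + 0.0*(-3.101 + 3.101) = -3.101
  grad(y) = -19.202, v = y - alpha*grad = 3.0705
  prox(v) = soft_thresh(3.0705, 0.7071) = 2.3634
Iteration 2: beta = 0.3333, y = 2.3634 + 0.3333*(2.3634 + 3.101) = 4.1849
  grad(y) = -4.6302, v = y - alpha*grad = 5.6731
  prox(v) = soft_thresh(5.6731, 0.7071) = 4.966
f(x_2) = 1*4.966^2 - 13*4.966 + 2.2*|4.966| = -28.9716


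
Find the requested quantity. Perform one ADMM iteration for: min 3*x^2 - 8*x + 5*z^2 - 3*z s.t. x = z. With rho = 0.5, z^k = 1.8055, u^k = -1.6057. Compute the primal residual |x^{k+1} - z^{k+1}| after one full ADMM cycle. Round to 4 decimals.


ADMM iteration with rho = 0.5, z^k = 1.8055, u^k = -1.6057
Step 1: x-update.
Minimize 3*x^2 - 8*x + (0.5/2)*(x - 1.8055 - 1.6057)^2
FOC: (2*3 + 0.5)*x = 8 + 0.5*(1.8055 + 1.6057)
x^{k+1} = 1.4932
Step 2: z-update.
Minimize 5*z^2 - 3*z + (0.5/2)*(1.4932 - z - 1.6057)^2
FOC: (2*5 + 0.5)*z = 3 + 0.5*(1.4932 - 1.6057)
z^{k+1} = 0.2804
Step 3: u-update.
u^{k+1} = -1.6057 + 1.4932 - 0.2804 = -0.3929
Step 4: Primal residual = |1.4932 - 0.2804| = 1.2128


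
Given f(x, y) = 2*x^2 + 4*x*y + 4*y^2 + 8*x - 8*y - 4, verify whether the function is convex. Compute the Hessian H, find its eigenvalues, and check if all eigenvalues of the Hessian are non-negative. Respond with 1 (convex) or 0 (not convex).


The Hessian of f(x,y) = 2*x^2 + 4*x*y + 4*y^2 + 8*x - 8*y - 4 is:
H = [[4, 4], [4, 8]]
Trace = 4 + 8 = 12
Determinant = 4*8 - (4)^2 = 16
Discriminant = (12)^2 - 4*16 = 80.0
Eigenvalues: lambda_1 = 1.5279, lambda_2 = 10.4721
The function is convex.

1


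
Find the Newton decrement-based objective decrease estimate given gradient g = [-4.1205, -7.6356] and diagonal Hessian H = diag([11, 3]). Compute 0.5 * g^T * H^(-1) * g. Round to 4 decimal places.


Step 1: H is diagonal, so H^(-1) * g = [-0.3746, -2.5452].
Step 2: g^T H^(-1) g = sum_i g_i^2 / H_ii
  = (-4.1205)^2/11 + (-7.6356)^2/3
  = 1.5435 + 19.4341 = 20.9776
Step 3: Objective decrease = 0.5 * g^T H^(-1) g = 10.4888


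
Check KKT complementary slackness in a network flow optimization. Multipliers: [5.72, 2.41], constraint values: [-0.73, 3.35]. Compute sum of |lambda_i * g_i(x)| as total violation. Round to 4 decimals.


KKT complementary slackness check:
lambda_1 * g_1 = 5.72 * -0.73 = -4.1756
lambda_2 * g_2 = 2.41 * 3.35 = 8.0735
Total violation = 4.1756 + 8.0735 = 12.2491


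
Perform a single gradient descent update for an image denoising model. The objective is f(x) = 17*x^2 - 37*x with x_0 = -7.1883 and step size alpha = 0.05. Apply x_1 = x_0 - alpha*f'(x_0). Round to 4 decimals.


We compute the gradient at x_0 and apply the update.
f'(x) = 34*x - 37
f'(-7.1883) = 34*-7.1883 - 37 = -281.4022
x_1 = -7.1883 - 0.05*-281.4022 = 6.8818


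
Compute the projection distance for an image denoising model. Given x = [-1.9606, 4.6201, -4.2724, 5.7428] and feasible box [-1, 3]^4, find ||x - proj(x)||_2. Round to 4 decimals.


Project each component onto [-1, 3].
clip(-1.9606) = -1.0, clip(4.6201) = 3.0, clip(-4.2724) = -1.0, clip(5.7428) = 3.0
Projection = [-1.0, 3.0, -1.0, 3.0]
Squared diffs: [0.9228, 2.6247, 10.7086, 7.523]
Distance = sqrt(21.7791) = 4.6668


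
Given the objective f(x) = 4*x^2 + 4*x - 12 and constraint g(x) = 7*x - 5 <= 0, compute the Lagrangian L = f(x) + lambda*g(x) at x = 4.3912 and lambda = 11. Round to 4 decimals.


Step 1: Evaluate f(x).
f(4.3912) = 4*4.3912^2 + 4*4.3912 - 12 = 82.6953
Step 2: Evaluate g(x).
g(4.3912) = 7*4.3912 - 5 = 25.7384
Step 3: Compute Lagrangian.
L = 82.6953 + 11*25.7384 = 365.8177


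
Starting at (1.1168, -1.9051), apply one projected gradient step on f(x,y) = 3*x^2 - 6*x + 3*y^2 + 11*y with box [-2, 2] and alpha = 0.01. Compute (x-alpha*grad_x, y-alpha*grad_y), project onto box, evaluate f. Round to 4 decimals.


Step 1: Compute gradient at (1.1168, -1.9051).
grad_x = 2*3*1.1168 - 6 = 0.7008
grad_y = 2*3*-1.9051 + 11 = -0.4306
Step 2: Gradient step.
x_raw = 1.1168 - 0.01*0.7008 = 1.1098
y_raw = -1.9051 - 0.01*-0.4306 = -1.9008
Step 3: Project onto [-2, 2].
x_proj = clip(1.1098) = 1.1098
y_proj = clip(-1.9008) = -1.9008
Step 4: Evaluate f.
f(1.1098, -1.9008) = -13.0335


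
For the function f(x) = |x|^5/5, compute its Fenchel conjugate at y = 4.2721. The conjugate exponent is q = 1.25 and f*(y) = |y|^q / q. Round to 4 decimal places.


The conjugate exponent q satisfies 1/p + 1/q = 1.
p = 5, so q = 5/(5 - 1) = 1.25
|y|^q = 4.2721^1.25 = 6.1419
f*(4.2721) = 6.1419 / 1.25 = 4.9135


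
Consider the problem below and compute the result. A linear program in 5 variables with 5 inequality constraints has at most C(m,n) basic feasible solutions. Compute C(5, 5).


Each vertex corresponds to some choice of n active constraints out of m, so the number of vertices is at most C(m, n) = m! / (n!(m-n)!).
m = 5, n = 5
Numerator: 5 * 4 * 3 * 2 * 1
Denominator: 5! = 120
C(5, 5) = 1


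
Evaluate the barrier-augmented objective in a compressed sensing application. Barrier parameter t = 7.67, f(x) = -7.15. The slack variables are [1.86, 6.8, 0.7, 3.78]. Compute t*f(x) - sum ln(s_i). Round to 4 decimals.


Step 1: Compute log-barrier.
ln values: [0.6206, 1.9169, -0.3567, 1.3297]
phi = -(0.6206 + 1.9169 - 0.3567 + 1.3297) = -3.5105
Step 2: Compute augmented objective.
t*f(x) = 7.67*-7.15 = -54.8405
Total = -54.8405 - 3.5105 = -58.351


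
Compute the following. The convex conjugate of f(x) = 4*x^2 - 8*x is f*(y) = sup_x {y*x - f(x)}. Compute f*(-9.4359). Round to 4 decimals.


f*(y) = sup_x {y*x - a*x^2 - b*x} = sup_x {(y-b)*x - a*x^2}
FOC: (y - b) - 2a*x = 0 => x* = (y - b)/(2a)
x* = (-9.4359 + 8)/(2*4) = -0.1795
f*(-9.4359) = (y-b)^2/(4a) = (-9.4359 + 8)^2/(4*4)
= 2.0618/16 = 0.1289


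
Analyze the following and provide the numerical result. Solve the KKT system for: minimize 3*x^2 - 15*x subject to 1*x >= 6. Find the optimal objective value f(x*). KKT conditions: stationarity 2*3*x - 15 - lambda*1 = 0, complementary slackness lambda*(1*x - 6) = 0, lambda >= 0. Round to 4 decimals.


Step 1: Try lambda = 0 (constraint inactive).
x_unc = 15/(2*3) = 2.5
Check: 1*2.5 = 2.5 < 6 -- violated!
Step 2: Constraint must be active: 1*x = 6
x* = 6/1 = 6.0
lambda = (2*3*6.0 - 15)/1 = 21.0
Step 3: Compute optimal value.
f(x*) = 3*6.0^2 - 15*6.0 = 18.0


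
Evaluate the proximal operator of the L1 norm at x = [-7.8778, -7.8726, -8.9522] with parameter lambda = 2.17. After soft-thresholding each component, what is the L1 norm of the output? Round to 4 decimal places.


Soft-thresholding with lambda = 2.17:
prox(-7.8778) = sign(-7.8778)*max(|-7.8778| - 2.17, 0) = -5.7078
prox(-7.8726) = sign(-7.8726)*max(|-7.8726| - 2.17, 0) = -5.7026
prox(-8.9522) = sign(-8.9522)*max(|-8.9522| - 2.17, 0) = -6.7822
prox(x) = [-5.7078, -5.7026, -6.7822]
||prox(x)||_1 = 5.7078 + 5.7026 + 6.7822 = 18.1926


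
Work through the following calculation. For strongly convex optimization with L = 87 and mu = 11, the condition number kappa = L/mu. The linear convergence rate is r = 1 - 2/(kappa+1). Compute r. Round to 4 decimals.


Step 1: Compute the condition number.
kappa = L/mu = 87/11 = 7.9091
Step 2: Compute the convergence rate.
r = 1 - 2/(kappa + 1) = 1 - 2*mu/(L + mu) = (L - mu)/(L + mu) = 76/98 = 0.7755


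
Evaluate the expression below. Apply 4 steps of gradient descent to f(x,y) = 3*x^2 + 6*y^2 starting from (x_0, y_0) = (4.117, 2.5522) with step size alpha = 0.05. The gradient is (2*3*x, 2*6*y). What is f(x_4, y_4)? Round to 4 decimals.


Gradient descent on f(x,y) = 3*x^2 + 6*y^2.
Starting point: (4.117, 2.5522), alpha = 0.05
Step 1: grad_x = 2*3*4.117 = 24.702, grad_y = 2*6*2.5522 = 30.6264
  x_1 = 4.117 - 0.05*24.702 = 2.8819
  y_1 = 2.5522 - 0.05*30.6264 = 1.0209
Step 2: grad_x = 2*3*2.8819 = 17.2914, grad_y = 2*6*1.0209 = 12.2506
  x_2 = 2.8819 - 0.05*17.2914 = 2.0173
  y_2 = 1.0209 - 0.05*12.2506 = 0.4084
Step 3: grad_x = 2*3*2.0173 = 12.104, grad_y = 2*6*0.4084 = 4.9002
  x_3 = 2.0173 - 0.05*12.104 = 1.4121
  y_3 = 0.4084 - 0.05*4.9002 = 0.1633
Step 4: grad_x = 2*3*1.4121 = 8.4728, grad_y = 2*6*0.1633 = 1.9601
  x_4 = 1.4121 - 0.05*8.4728 = 0.9885
  y_4 = 0.1633 - 0.05*1.9601 = 0.0653
f(0.9885, 0.0653) = 3*0.9885^2 + 6*0.0653^2 = 2.957


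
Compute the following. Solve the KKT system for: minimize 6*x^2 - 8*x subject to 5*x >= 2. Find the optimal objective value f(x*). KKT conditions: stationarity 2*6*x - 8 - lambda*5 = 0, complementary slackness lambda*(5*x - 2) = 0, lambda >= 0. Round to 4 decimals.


Step 1: Try lambda = 0 (constraint inactive).
Stationarity: 2*6*x - 8 = 0
x* = 8/(2*6) = 2/3 = 0.6667 (rounded; the exact value 2/3 is used below)
Check constraint: 5*0.6667 = 3.3335 >= 2 -- satisfied.
Step 2: Compute optimal value.
f(x*) = 6*(2/3)^2 - 8*(2/3) = -2.6667


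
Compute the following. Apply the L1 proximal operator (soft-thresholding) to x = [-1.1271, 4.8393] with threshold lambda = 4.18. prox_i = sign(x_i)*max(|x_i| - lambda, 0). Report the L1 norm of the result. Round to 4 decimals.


Soft-thresholding with lambda = 4.18:
prox(-1.1271) = sign(-1.1271)*max(|-1.1271| - 4.18, 0) = 0.0
prox(4.8393) = sign(4.8393)*max(|4.8393| - 4.18, 0) = 0.6593
prox(x) = [0.0, 0.6593]
||prox(x)||_1 = 0.0 + 0.6593 = 0.6593


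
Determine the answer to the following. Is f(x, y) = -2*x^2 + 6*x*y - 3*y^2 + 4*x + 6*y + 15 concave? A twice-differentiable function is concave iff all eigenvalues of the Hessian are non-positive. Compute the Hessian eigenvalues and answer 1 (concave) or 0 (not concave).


The Hessian of f(x,y) = -2*x^2 + 6*x*y - 3*y^2 + 4*x + 6*y + 15 is:
H = [[-4, 6], [6, -6]]
Trace = -4 - 6 = -10
Determinant = -4*-6 - (6)^2 = -12
Discriminant = (-10)^2 - 4*-12 = 148.0
Eigenvalues: lambda_1 = -11.0828, lambda_2 = 1.0828
The function is not concave.

0


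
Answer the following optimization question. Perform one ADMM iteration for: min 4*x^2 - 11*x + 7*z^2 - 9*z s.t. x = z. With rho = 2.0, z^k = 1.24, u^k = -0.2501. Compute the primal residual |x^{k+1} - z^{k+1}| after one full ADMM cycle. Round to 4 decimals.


ADMM iteration with rho = 2.0, z^k = 1.24, u^k = -0.2501
Step 1: x-update.
Minimize 4*x^2 - 11*x + (2.0/2)*(x - 1.24 - 0.2501)^2
FOC: (2*4 + 2.0)*x = 11 + 2.0*(1.24 + 0.2501)
x^{k+1} = 1.398
Step 2: z-update.
Minimize 7*z^2 - 9*z + (2.0/2)*(1.398 - z - 0.2501)^2
FOC: (2*7 + 2.0)*z = 9 + 2.0*(1.398 - 0.2501)
z^{k+1} = 0.706
Step 3: u-update.
u^{k+1} = -0.2501 + 1.398 - 0.706 = 0.4419
Step 4: Primal residual = |1.398 - 0.706| = 0.692


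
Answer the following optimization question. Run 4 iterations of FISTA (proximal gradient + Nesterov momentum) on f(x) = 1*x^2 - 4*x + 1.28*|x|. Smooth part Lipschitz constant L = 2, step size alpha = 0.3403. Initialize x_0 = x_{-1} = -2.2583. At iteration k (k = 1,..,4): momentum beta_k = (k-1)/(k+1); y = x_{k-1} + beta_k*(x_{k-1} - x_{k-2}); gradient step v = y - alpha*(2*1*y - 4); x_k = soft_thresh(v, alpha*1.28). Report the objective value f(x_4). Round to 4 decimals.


FISTA on f(x) = 1*x^2 - 4*x + 1.28*|x|
L = 2, alpha = 0.3403
Iteration 1: beta = 0.0, y = -2.2583 + 0.0*(-2.2583 + 2.2583) = -2.2583
  grad(y) = -8.5166, v = y - alpha*grad = 0.6399
  prox(v) = soft_thresh(0.6399, 0.4356) = 0.2043
Iteration 2: beta = 0.3333, y = 0.2043 + 0.3333*(0.2043 + 2.2583) = 1.0252
  grad(y) = -1.9496, v = y - alpha*grad = 1.6886
  prox(v) = soft_thresh(1.6886, 0.4356) = 1.2531
Iteration 3: beta = 0.5, y = 1.2531 + 0.5*(1.2531 - 0.2043) = 1.7774
  grad(y) = -0.4451, v = y - alpha*grad = 1.9289
  prox(v) = soft_thresh(1.9289, 0.4356) = 1.4933
Iteration 4: beta = 0.6, y = 1.4933 + 0.6*(1.4933 - 1.2531) = 1.6375
  grad(y) = -0.725, v = y - alpha*grad = 1.8842
  prox(v) = soft_thresh(1.8842, 0.4356) = 1.4486
f(x_4) = 1*1.4486^2 - 4*1.4486 + 1.28*|1.4486| = -1.8417


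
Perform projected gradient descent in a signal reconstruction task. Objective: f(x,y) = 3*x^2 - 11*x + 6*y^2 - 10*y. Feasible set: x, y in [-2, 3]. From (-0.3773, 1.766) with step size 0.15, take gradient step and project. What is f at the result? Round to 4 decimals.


Step 1: Compute gradient at (-0.3773, 1.766).
grad_x = 2*3*-0.3773 - 11 = -13.2638
grad_y = 2*6*1.766 - 10 = 11.192
Step 2: Gradient step.
x_raw = -0.3773 - 0.15*-13.2638 = 1.6123
y_raw = 1.766 - 0.15*11.192 = 0.0872
Step 3: Project onto [-2, 3].
x_proj = clip(1.6123) = 1.6123
y_proj = clip(0.0872) = 0.0872
Step 4: Evaluate f.
f(1.6123, 0.0872) = -10.7631


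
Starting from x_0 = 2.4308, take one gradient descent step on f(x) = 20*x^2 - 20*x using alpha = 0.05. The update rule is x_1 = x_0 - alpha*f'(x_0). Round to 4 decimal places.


We compute the gradient at x_0 and apply the update.
f'(x) = 40*x - 20
f'(2.4308) = 40*2.4308 - 20 = 77.232
x_1 = 2.4308 - 0.05*77.232 = -1.4308


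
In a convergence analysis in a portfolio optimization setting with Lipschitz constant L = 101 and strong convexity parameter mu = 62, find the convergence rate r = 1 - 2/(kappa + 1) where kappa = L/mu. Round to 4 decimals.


Step 1: Compute the condition number.
kappa = L/mu = 101/62 = 1.629
Step 2: Compute the convergence rate.
r = 1 - 2/(kappa + 1) = 1 - 2*mu/(L + mu) = (L - mu)/(L + mu) = 39/163 = 0.2393


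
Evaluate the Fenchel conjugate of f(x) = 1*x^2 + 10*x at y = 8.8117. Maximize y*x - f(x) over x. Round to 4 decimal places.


f*(y) = sup_x {y*x - a*x^2 - b*x} = sup_x {(y-b)*x - a*x^2}
FOC: (y - b) - 2a*x = 0 => x* = (y - b)/(2a)
x* = (8.8117 - 10)/(2*1) = -0.5942
f*(8.8117) = (y-b)^2/(4a) = (8.8117 - 10)^2/(4*1)
= 1.4121/4 = 0.353


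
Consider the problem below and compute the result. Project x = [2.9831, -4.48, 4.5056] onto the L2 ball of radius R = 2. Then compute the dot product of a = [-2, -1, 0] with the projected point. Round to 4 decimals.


Step 1: Compute ||x|| (intermediates to 6 decimals).
||x|| = sqrt(2.9831^2 + (-4.48)^2 + 4.5056^2) = 7.019239
Step 2: Project.
Since ||x|| > R, scale = R/||x|| = 2/7.019239 = 0.284931, proj(x) = scale * x
proj(x) = [0.849978, -1.276491, 1.283785]
Step 3: Dot product.
a^T * proj(x) = -2*0.849978 - 1*(-1.276491) + 0*1.283785 = -0.4235


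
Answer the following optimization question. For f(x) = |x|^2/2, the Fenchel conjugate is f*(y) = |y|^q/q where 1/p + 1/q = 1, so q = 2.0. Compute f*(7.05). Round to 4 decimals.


The conjugate exponent q satisfies 1/p + 1/q = 1.
p = 2, so q = 2/(2 - 1) = 2.0
|y|^q = 7.05^2.0 = 49.7025
f*(7.05) = 49.7025 / 2.0 = 24.8513


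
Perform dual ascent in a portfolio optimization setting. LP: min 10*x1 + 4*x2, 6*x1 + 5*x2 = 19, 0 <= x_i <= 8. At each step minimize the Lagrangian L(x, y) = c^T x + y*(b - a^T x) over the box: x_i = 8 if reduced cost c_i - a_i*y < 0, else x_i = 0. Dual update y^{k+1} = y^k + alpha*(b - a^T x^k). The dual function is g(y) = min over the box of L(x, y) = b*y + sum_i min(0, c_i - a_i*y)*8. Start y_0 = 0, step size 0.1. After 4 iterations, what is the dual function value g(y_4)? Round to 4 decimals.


Dual ascent for LP: min 10*x1 + 4*x2, 6*x1 + 5*x2 = 19, 0 <= x_i <= 8
Step 1: y^k = 0.0, reduced costs: (10.0, 4.0)
  x^k = (0.0, 0.0), subgradient = b - a^T x = 19.0
  y^{k+1} = 0.0 + 0.1*19.0 = 1.9
Step 2: y^k = 1.9, reduced costs: (-1.4, -5.5)
  x^k = (8.0, 8.0), subgradient = b - a^T x = -69.0
  y^{k+1} = 1.9 + 0.1*-69.0 = -5.0
Step 3: y^k = -5.0, reduced costs: (40.0, 29.0)
  x^k = (0.0, 0.0), subgradient = b - a^T x = 19.0
  y^{k+1} = -5.0 + 0.1*19.0 = -3.1
Step 4: y^k = -3.1, reduced costs: (28.6, 19.5)
  x^k = (0.0, 0.0), subgradient = b - a^T x = 19.0
  y^{k+1} = -3.1 + 0.1*19.0 = -1.2
Dual objective at y_4 = -1.2: reduced costs (17.2, 10.0), box minimizer x = (0.0, 0.0)
g(y_4) = b*y + (c1 - a1*y)*x1 + (c2 - a2*y)*x2 = 19*(-1.2) + 17.2*0.0 + 10.0*0.0 = -22.8 + 0.0 + 0.0 = -22.8


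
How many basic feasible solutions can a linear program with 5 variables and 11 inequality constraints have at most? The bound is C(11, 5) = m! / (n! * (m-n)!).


Each vertex corresponds to some choice of n active constraints out of m, so the number of vertices is at most C(m, n) = m! / (n!(m-n)!).
m = 11, n = 5
Numerator: 11 * 10 * 9 * 8 * 7
Denominator: 5! = 120
C(11, 5) = 462


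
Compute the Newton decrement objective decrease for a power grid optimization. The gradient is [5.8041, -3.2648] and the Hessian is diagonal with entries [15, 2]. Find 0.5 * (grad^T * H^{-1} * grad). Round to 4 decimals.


Step 1: H is diagonal, so H^(-1) * g = [0.3869, -1.6324].
Step 2: g^T H^(-1) g = sum_i g_i^2 / H_ii
  = (5.8041)^2/15 + (-3.2648)^2/2
  = 2.2458 + 5.3295 = 7.5753
Step 3: Objective decrease = 0.5 * g^T H^(-1) g = 3.7876


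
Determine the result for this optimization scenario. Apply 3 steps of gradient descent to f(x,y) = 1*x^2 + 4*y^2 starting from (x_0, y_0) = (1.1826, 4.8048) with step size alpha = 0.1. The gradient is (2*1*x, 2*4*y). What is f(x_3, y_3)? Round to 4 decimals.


Gradient descent on f(x,y) = 1*x^2 + 4*y^2.
Starting point: (1.1826, 4.8048), alpha = 0.1
Step 1: grad_x = 2*1*1.1826 = 2.3652, grad_y = 2*4*4.8048 = 38.4384
  x_1 = 1.1826 - 0.1*2.3652 = 0.9461
  y_1 = 4.8048 - 0.1*38.4384 = 0.961
Step 2: grad_x = 2*1*0.9461 = 1.8922, grad_y = 2*4*0.961 = 7.6877
  x_2 = 0.9461 - 0.1*1.8922 = 0.7569
  y_2 = 0.961 - 0.1*7.6877 = 0.1922
Step 3: grad_x = 2*1*0.7569 = 1.5137, grad_y = 2*4*0.1922 = 1.5375
  x_3 = 0.7569 - 0.1*1.5137 = 0.6055
  y_3 = 0.1922 - 0.1*1.5375 = 0.0384
f(0.6055, 0.0384) = 1*0.6055^2 + 4*0.0384^2 = 0.3725


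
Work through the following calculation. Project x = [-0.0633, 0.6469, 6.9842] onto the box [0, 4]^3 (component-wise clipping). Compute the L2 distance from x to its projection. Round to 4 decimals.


Project each component onto [0, 4].
clip(-0.0633) = 0.0, clip(0.6469) = 0.6469, clip(6.9842) = 4.0
Projection = [0.0, 0.6469, 4.0]
Squared diffs: [0.004, 0.0, 8.9054]
Distance = sqrt(8.9094) = 2.9849


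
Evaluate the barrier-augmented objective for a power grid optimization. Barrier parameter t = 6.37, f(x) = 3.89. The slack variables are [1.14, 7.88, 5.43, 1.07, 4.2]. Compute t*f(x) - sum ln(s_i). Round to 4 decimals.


Step 1: Compute log-barrier.
ln values: [0.131, 2.0643, 1.6919, 0.0677, 1.4351]
phi = -(0.131 + 2.0643 + 1.6919 + 0.0677 + 1.4351) = -5.39
Step 2: Compute augmented objective.
t*f(x) = 6.37*3.89 = 24.7793
Total = 24.7793 - 5.39 = 19.3893


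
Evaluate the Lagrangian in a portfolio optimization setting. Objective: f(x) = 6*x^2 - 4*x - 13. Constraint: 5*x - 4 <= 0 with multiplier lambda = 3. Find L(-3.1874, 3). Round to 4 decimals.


Step 1: Evaluate f(x).
f(-3.1874) = 6*(-3.1874)^2 - 4*(-3.1874) - 13 = 60.7067
Step 2: Evaluate g(x).
g(-3.1874) = 5*-3.1874 - 4 = -19.937
Step 3: Compute Lagrangian.
L = 60.7067 + 3*-19.937 = 0.8957


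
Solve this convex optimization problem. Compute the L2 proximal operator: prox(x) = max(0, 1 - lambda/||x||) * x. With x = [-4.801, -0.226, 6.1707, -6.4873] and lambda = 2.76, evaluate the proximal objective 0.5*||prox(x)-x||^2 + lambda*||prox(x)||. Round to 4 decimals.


Step 1: Compute ||x||.
||x|| = 10.1619
Step 2: Compute scaling factor.
scale = max(0, 1 - 2.76/10.1619) = 0.7284
Step 3: prox(x) = [-3.497, -0.1646, 4.4947, -4.7253]
||prox(x)|| = 7.4019
Step 4: Proximal objective.
0.5*||prox-x||^2 = 3.8088
lambda*||prox|| = 20.4292
Total = 24.2379


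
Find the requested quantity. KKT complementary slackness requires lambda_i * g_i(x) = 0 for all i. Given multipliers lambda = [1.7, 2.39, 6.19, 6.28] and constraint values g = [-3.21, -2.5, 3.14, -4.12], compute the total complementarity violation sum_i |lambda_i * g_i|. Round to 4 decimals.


KKT complementary slackness check:
lambda_1 * g_1 = 1.7 * -3.21 = -5.457
lambda_2 * g_2 = 2.39 * -2.5 = -5.975
lambda_3 * g_3 = 6.19 * 3.14 = 19.4366
lambda_4 * g_4 = 6.28 * -4.12 = -25.8736
Total violation = 5.457 + 5.975 + 19.4366 + 25.8736 = 56.7422


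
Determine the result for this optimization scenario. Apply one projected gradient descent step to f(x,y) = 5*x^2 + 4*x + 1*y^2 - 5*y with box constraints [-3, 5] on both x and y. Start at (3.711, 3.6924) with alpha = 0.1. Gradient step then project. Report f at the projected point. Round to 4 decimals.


Step 1: Compute gradient at (3.711, 3.6924).
grad_x = 2*5*3.711 + 4 = 41.11
grad_y = 2*1*3.6924 - 5 = 2.3848
Step 2: Gradient step.
x_raw = 3.711 - 0.1*41.11 = -0.4
y_raw = 3.6924 - 0.1*2.3848 = 3.4539
Step 3: Project onto [-3, 5].
x_proj = clip(-0.4) = -0.4
y_proj = clip(3.4539) = 3.4539
Step 4: Evaluate f.
f(-0.4, 3.4539) = -6.14


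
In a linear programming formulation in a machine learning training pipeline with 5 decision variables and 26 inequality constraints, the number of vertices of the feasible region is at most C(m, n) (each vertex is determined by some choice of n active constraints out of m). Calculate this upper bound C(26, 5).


Each vertex corresponds to some choice of n active constraints out of m, so the number of vertices is at most C(m, n) = m! / (n!(m-n)!).
m = 26, n = 5
Numerator: 26 * 25 * 24 * 23 * 22
Denominator: 5! = 120
C(26, 5) = 65780


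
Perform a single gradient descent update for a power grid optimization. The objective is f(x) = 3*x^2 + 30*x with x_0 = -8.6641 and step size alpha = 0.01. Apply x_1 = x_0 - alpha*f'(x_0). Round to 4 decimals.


We compute the gradient at x_0 and apply the update.
f'(x) = 6*x + 30
f'(-8.6641) = 6*-8.6641 + 30 = -21.9846
x_1 = -8.6641 - 0.01*-21.9846 = -8.4443


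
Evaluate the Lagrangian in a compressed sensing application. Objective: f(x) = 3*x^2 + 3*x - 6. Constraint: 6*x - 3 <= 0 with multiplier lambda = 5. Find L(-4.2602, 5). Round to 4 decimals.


Step 1: Evaluate f(x).
f(-4.2602) = 3*(-4.2602)^2 + 3*(-4.2602) - 6 = 35.6673
Step 2: Evaluate g(x).
g(-4.2602) = 6*-4.2602 - 3 = -28.5612
Step 3: Compute Lagrangian.
L = 35.6673 + 5*-28.5612 = -107.1387


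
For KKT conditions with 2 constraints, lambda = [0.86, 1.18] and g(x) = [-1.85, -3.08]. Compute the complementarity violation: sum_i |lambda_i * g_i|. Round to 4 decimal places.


KKT complementary slackness check:
lambda_1 * g_1 = 0.86 * -1.85 = -1.591
lambda_2 * g_2 = 1.18 * -3.08 = -3.6344
Total violation = 1.591 + 3.6344 = 5.2254


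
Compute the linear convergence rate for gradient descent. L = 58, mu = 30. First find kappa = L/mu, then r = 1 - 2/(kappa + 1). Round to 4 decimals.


Step 1: Compute the condition number.
kappa = L/mu = 58/30 = 1.9333
Step 2: Compute the convergence rate.
r = 1 - 2/(kappa + 1) = 1 - 2*mu/(L + mu) = (L - mu)/(L + mu) = 28/88 = 0.3182


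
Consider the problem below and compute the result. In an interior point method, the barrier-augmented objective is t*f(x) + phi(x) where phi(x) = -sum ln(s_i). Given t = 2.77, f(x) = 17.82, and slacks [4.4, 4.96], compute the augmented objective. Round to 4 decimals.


Step 1: Compute log-barrier.
ln values: [1.4816, 1.6014]
phi = -(1.4816 + 1.6014) = -3.083
Step 2: Compute augmented objective.
t*f(x) = 2.77*17.82 = 49.3614
Total = 49.3614 - 3.083 = 46.2784


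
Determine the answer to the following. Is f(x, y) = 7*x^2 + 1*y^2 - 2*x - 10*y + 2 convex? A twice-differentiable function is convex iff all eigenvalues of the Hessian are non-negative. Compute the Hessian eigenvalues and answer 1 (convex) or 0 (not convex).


The Hessian of f(x,y) = 7*x^2 + 1*y^2 - 2*x - 10*y + 2 is:
H = [[14, 0], [0, 2]]
Trace = 14 + 2 = 16
Determinant = 14*2 - (0)^2 = 28
Discriminant = (16)^2 - 4*28 = 144.0
Eigenvalues: lambda_1 = 2.0, lambda_2 = 14.0
The function is convex.

1


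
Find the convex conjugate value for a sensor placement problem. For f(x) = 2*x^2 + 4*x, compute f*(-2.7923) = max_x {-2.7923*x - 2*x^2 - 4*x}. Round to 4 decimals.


f*(y) = sup_x {y*x - a*x^2 - b*x} = sup_x {(y-b)*x - a*x^2}
FOC: (y - b) - 2a*x = 0 => x* = (y - b)/(2a)
x* = (-2.7923 - 4)/(2*2) = -1.6981
f*(-2.7923) = (y-b)^2/(4a) = (-2.7923 - 4)^2/(4*2)
= 46.1353/8 = 5.7669


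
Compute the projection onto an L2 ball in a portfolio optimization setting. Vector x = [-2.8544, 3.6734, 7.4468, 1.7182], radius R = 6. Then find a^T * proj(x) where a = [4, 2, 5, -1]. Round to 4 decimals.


Step 1: Compute ||x|| (intermediates to 6 decimals).
||x|| = sqrt((-2.8544)^2 + 3.6734^2 + 7.4468^2 + 1.7182^2) = 8.946983
Step 2: Project.
Since ||x|| > R, scale = R/||x|| = 6/8.946983 = 0.670617, proj(x) = scale * x
proj(x) = [-1.914209, 2.463444, 4.993951, 1.152254]
Step 3: Dot product.
a^T * proj(x) = 4*(-1.914209) + 2*2.463444 + 5*4.993951 - 1*1.152254 = 21.0876


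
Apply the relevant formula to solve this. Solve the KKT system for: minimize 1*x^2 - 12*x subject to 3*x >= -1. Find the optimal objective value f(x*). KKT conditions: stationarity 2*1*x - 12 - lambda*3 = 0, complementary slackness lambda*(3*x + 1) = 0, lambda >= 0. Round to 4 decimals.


Step 1: Try lambda = 0 (constraint inactive).
Stationarity: 2*1*x - 12 = 0
x* = 12/(2*1) = 6.0
Check constraint: 3*6.0 = 18.0 >= -1 -- satisfied.
Step 2: Compute optimal value.
f(x*) = 1*6.0^2 - 12*6.0 = -36.0


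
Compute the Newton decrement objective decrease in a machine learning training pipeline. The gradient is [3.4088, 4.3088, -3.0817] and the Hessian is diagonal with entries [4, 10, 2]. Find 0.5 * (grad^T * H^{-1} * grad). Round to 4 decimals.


Step 1: H is diagonal, so H^(-1) * g = [0.8522, 0.4309, -1.5409].
Step 2: g^T H^(-1) g = sum_i g_i^2 / H_ii
  = (3.4088)^2/4 + (4.3088)^2/10 + (-3.0817)^2/2
  = 2.905 + 1.8566 + 4.7484 = 9.51
Step 3: Objective decrease = 0.5 * g^T H^(-1) g = 4.755


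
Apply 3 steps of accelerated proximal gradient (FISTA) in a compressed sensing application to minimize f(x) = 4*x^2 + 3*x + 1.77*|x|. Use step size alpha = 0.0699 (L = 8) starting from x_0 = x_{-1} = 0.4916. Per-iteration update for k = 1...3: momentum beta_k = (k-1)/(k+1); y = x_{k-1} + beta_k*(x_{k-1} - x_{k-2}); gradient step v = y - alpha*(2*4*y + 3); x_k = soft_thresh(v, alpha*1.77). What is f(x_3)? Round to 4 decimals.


FISTA on f(x) = 4*x^2 + 3*x + 1.77*|x|
L = 8, alpha = 0.0699
Iteration 1: beta = 0.0, y = 0.4916 + 0.0*(0.4916 - 0.4916) = 0.4916
  grad(y) = 6.9328, v = y - alpha*grad = 0.007
  prox(v) = soft_thresh(0.007, 0.1237) = 0.0
Iteration 2: beta = 0.3333, y = 0.0 + 0.3333*(0.0 - 0.4916) = -0.1639
  grad(y) = 1.6891, v = y - alpha*grad = -0.2819
  prox(v) = soft_thresh(-0.2819, 0.1237) = -0.1582
Iteration 3: beta = 0.5, y = -0.1582 + 0.5*(-0.1582 - 0.0) = -0.2373
  grad(y) = 1.1015, v = y - alpha*grad = -0.3143
  prox(v) = soft_thresh(-0.3143, 0.1237) = -0.1906
f(x_3) = 4*(-0.1906)^2 + 3*(-0.1906) + 1.77*|-0.1906| = -0.0891


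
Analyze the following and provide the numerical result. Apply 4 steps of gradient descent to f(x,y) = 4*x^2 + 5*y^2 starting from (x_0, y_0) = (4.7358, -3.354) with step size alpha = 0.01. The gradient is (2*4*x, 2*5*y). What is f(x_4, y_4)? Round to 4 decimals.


Gradient descent on f(x,y) = 4*x^2 + 5*y^2.
Starting point: (4.7358, -3.354), alpha = 0.01
Step 1: grad_x = 2*4*4.7358 = 37.8864, grad_y = 2*5*-3.354 = -33.54
  x_1 = 4.7358 - 0.01*37.8864 = 4.3569
  y_1 = -3.354 - 0.01*-33.54 = -3.0186
Step 2: grad_x = 2*4*4.3569 = 34.8555, grad_y = 2*5*-3.0186 = -30.186
  x_2 = 4.3569 - 0.01*34.8555 = 4.0084
  y_2 = -3.0186 - 0.01*-30.186 = -2.7167
Step 3: grad_x = 2*4*4.0084 = 32.067, grad_y = 2*5*-2.7167 = -27.1674
  x_3 = 4.0084 - 0.01*32.067 = 3.6877
  y_3 = -2.7167 - 0.01*-27.1674 = -2.4451
Step 4: grad_x = 2*4*3.6877 = 29.5017, grad_y = 2*5*-2.4451 = -24.4507
  x_4 = 3.6877 - 0.01*29.5017 = 3.3927
  y_4 = -2.4451 - 0.01*-24.4507 = -2.2006
f(3.3927, -2.2006) = 4*3.3927^2 + 5*(-2.2006)^2 = 70.2538


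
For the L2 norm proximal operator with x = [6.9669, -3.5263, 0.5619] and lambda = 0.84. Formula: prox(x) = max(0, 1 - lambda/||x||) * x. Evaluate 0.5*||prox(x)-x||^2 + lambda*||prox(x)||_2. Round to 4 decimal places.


Step 1: Compute ||x||.
||x|| = 7.8287
Step 2: Compute scaling factor.
scale = max(0, 1 - 0.84/7.8287) = 0.8927
Step 3: prox(x) = [6.2194, -3.1479, 0.5016]
||prox(x)|| = 6.9887
Step 4: Proximal objective.
0.5*||prox-x||^2 = 0.3528
lambda*||prox|| = 5.8705
Total = 6.2233


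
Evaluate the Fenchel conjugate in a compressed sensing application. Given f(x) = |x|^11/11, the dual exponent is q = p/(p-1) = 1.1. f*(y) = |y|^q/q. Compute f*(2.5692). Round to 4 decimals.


The conjugate exponent q satisfies 1/p + 1/q = 1.
p = 11, so q = 11/(11 - 1) = 1.1
|y|^q = 2.5692^1.1 = 2.8234
f*(2.5692) = 2.8234 / 1.1 = 2.5668


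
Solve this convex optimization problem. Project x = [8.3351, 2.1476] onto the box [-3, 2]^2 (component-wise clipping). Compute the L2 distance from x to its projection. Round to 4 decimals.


Project each component onto [-3, 2].
clip(8.3351) = 2.0, clip(2.1476) = 2.0
Projection = [2.0, 2.0]
Squared diffs: [40.1335, 0.0218]
Distance = sqrt(40.1553) = 6.3368


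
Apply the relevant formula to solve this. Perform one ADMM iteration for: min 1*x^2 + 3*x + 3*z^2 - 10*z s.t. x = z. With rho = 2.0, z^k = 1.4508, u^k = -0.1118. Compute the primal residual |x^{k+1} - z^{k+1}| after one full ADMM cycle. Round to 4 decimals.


ADMM iteration with rho = 2.0, z^k = 1.4508, u^k = -0.1118
Step 1: x-update.
Minimize 1*x^2 + 3*x + (2.0/2)*(x - 1.4508 - 0.1118)^2
FOC: (2*1 + 2.0)*x = -3 + 2.0*(1.4508 + 0.1118)
x^{k+1} = 0.0313
Step 2: z-update.
Minimize 3*z^2 - 10*z + (2.0/2)*(0.0313 - z - 0.1118)^2
FOC: (2*3 + 2.0)*z = 10 + 2.0*(0.0313 - 0.1118)
z^{k+1} = 1.2299
Step 3: u-update.
u^{k+1} = -0.1118 + 0.0313 - 1.2299 = -1.3104
Step 4: Primal residual = |0.0313 - 1.2299| = 1.1986
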